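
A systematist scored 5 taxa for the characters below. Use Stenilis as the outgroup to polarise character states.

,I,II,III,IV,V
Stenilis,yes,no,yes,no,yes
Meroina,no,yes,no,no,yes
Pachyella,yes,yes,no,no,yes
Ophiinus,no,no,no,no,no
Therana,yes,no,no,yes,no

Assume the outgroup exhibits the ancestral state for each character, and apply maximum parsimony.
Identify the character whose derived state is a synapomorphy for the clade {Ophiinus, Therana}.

V

Character polarity is set by the outgroup: the derived state is whichever differs from the outgroup's state, so for I, III, V the derived state is 'no', and for the remaining characters it is 'yes'.
I (state 'no') occurs in Meroina and Ophiinus but conflicts with the nesting implied by the other characters — most parsimoniously interpreted as homoplasy.
II (derived state 'yes') is shared by Meroina and Pachyella — a synapomorphy uniting that clade.
All ingroup taxa share the derived state 'no' for III; it defines the ingroup but does not resolve relationships within it.
IV: derived state 'yes' in Therana only — an autapomorphy, so it tells us nothing about relationships among taxa.
Only Ophiinus and Therana show the derived state 'no' for V, supporting them as a clade.
Most parsimonious ingroup topology: ((Meroina,Pachyella),(Ophiinus,Therana)).
The clade {Ophiinus, Therana} is supported by V: its derived state 'no' occurs in exactly those taxa and in no other taxon (including the outgroup).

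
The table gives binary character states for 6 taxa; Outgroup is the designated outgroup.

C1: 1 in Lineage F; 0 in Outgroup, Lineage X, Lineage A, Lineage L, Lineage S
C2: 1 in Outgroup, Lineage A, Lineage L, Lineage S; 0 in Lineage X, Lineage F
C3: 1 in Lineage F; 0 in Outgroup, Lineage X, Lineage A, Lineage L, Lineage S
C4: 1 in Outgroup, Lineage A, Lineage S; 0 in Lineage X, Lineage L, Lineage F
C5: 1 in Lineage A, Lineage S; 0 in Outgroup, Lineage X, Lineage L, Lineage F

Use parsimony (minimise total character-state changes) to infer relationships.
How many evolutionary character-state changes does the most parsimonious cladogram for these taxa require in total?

5

Character polarity is set by the outgroup: the derived state is whichever differs from the outgroup's state, so for C2, C4 the derived state is '0', and for the remaining characters it is '1'.
C1 (derived state '1') is unique to Lineage F (autapomorphy; uninformative for grouping).
C2: derived state '0' in Lineage F and Lineage X only — synapomorphy for {Lineage F, Lineage X}.
C3 (derived state '1') is unique to Lineage F (autapomorphy; uninformative for grouping).
Only Lineage F, Lineage L, and Lineage X show the derived state '0' for C4, supporting them as a clade.
C5: derived state '1' in Lineage A and Lineage S only — synapomorphy for {Lineage A, Lineage S}.
Most parsimonious ingroup topology: (((Lineage X,Lineage F),Lineage L),(Lineage A,Lineage S)).
Changes per character on this tree: C1: 1; C2: 1; C3: 1; C4: 1; C5: 1.
Total = 5.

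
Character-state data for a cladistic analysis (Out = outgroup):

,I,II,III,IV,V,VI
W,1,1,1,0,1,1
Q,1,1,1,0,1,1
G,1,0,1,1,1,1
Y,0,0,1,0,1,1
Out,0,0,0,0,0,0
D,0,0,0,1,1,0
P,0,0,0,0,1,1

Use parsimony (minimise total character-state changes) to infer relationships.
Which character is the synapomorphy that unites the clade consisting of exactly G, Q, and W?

I

The outgroup has state '0' for every character, so '1' is the derived state throughout.
Only G, Q, and W show the derived state '1' for I, supporting them as a clade.
Only Q and W show the derived state '1' for II, supporting them as a clade.
Only G, Q, W, and Y show the derived state '1' for III, supporting them as a clade.
IV (state '1') occurs in D and G but conflicts with the nesting implied by the other characters — most parsimoniously interpreted as homoplasy.
All ingroup taxa share the derived state '1' for V; it defines the ingroup but does not resolve relationships within it.
VI: derived state '1' in G, P, Q, W, and Y only — synapomorphy for {G, P, Q, W, Y}.
Most parsimonious ingroup topology: (((((Q,W),G),Y),P),D).
The clade {G, Q, W} is supported by I: its derived state '1' occurs in exactly those taxa and in no other taxon (including the outgroup).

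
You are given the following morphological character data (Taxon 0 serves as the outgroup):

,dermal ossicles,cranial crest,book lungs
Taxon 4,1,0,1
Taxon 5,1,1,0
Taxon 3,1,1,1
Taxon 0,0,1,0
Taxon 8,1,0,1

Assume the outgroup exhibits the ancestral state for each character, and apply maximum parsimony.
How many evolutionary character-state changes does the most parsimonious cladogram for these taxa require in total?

3

Character polarity is set by the outgroup: the derived state is whichever differs from the outgroup's state, so for cranial crest the derived state is '0', and for the remaining characters it is '1'.
All ingroup taxa share the derived state '1' for dermal ossicles; it defines the ingroup but does not resolve relationships within it.
cranial crest: derived state '0' in Taxon 4 and Taxon 8 only — synapomorphy for {Taxon 4, Taxon 8}.
book lungs: derived state '1' in Taxon 3, Taxon 4, and Taxon 8 only — synapomorphy for {Taxon 3, Taxon 4, Taxon 8}.
Most parsimonious ingroup topology: (Taxon 5,(Taxon 3,(Taxon 4,Taxon 8))).
Changes per character on this tree: dermal ossicles: 1; cranial crest: 1; book lungs: 1.
Total = 3.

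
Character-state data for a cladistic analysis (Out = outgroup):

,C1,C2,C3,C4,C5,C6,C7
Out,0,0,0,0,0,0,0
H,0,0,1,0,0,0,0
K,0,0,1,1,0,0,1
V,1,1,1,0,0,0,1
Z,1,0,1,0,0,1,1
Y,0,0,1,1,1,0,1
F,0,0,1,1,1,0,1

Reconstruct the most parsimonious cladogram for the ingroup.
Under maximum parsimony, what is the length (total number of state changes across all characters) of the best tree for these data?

7

The outgroup has state '0' for every character, so '1' is the derived state throughout.
C1: derived state '1' in V and Z only — synapomorphy for {V, Z}.
C2 (derived state '1') is unique to V (autapomorphy; uninformative for grouping).
C3 (derived state '1') is shared by all ingroup taxa — unites the whole ingroup.
Only F, K, and Y show the derived state '1' for C4, supporting them as a clade.
C5 (derived state '1') is shared by F and Y — a synapomorphy uniting that clade.
C6 (derived state '1') is unique to Z (autapomorphy; uninformative for grouping).
C7: derived state '1' in F, K, V, Y, and Z only — synapomorphy for {F, K, V, Y, Z}.
Most parsimonious ingroup topology: (((Z,V),((Y,F),K)),H).
Changes per character on this tree: C1: 1; C2: 1; C3: 1; C4: 1; C5: 1; C6: 1; C7: 1.
Total = 7.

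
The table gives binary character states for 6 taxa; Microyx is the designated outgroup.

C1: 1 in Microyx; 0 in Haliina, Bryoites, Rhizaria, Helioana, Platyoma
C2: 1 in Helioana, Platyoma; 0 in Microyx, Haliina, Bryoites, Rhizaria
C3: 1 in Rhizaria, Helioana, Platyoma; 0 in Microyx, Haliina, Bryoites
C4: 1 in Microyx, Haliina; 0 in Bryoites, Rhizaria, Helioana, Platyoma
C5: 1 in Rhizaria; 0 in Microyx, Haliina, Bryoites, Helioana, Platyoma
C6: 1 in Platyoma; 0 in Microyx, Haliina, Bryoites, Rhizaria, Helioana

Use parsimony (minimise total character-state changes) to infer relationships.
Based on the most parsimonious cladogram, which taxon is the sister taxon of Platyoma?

Helioana

Character polarity is set by the outgroup: the derived state is whichever differs from the outgroup's state, so for C1, C4 the derived state is '0', and for the remaining characters it is '1'.
All ingroup taxa share the derived state '0' for C1; it defines the ingroup but does not resolve relationships within it.
C2 (derived state '1') is shared by Helioana and Platyoma — a synapomorphy uniting that clade.
C3: derived state '1' in Helioana, Platyoma, and Rhizaria only — synapomorphy for {Helioana, Platyoma, Rhizaria}.
C4 (derived state '0') is shared by Bryoites, Helioana, Platyoma, and Rhizaria — a synapomorphy uniting that clade.
C5 (derived state '1') is unique to Rhizaria (autapomorphy; uninformative for grouping).
C6: derived state '1' in Platyoma only — an autapomorphy, so it tells us nothing about relationships among taxa.
Most parsimonious ingroup topology: (Haliina,(Bryoites,(Rhizaria,(Helioana,Platyoma)))).
Platyoma and Helioana form a cherry on this tree, so they are sister taxa.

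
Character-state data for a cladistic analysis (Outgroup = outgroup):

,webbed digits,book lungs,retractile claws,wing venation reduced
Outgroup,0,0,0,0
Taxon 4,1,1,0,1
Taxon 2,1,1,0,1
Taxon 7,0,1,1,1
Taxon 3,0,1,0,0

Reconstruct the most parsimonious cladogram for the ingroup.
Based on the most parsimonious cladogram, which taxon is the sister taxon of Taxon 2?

Taxon 4

The outgroup has state '0' for every character, so '1' is the derived state throughout.
webbed digits (derived state '1') is shared by Taxon 2 and Taxon 4 — a synapomorphy uniting that clade.
All ingroup taxa share the derived state '1' for book lungs; it defines the ingroup but does not resolve relationships within it.
retractile claws (derived state '1') is unique to Taxon 7 (autapomorphy; uninformative for grouping).
Only Taxon 2, Taxon 4, and Taxon 7 show the derived state '1' for wing venation reduced, supporting them as a clade.
Most parsimonious ingroup topology: (((Taxon 4,Taxon 2),Taxon 7),Taxon 3).
Taxon 2 and Taxon 4 form a cherry on this tree, so they are sister taxa.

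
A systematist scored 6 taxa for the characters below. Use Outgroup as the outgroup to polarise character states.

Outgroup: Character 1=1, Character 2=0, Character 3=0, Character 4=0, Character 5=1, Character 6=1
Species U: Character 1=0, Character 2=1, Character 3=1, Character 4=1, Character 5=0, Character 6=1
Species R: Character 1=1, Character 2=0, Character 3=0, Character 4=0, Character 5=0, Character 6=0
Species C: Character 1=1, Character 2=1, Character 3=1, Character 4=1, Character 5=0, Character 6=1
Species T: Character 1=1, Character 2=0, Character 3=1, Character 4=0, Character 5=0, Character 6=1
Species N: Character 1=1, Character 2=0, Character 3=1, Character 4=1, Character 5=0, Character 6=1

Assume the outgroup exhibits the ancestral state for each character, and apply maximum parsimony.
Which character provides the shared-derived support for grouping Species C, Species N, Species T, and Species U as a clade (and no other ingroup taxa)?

Character polarity is set by the outgroup: the derived state is whichever differs from the outgroup's state, so for Character 1, Character 5, Character 6 the derived state is '0', and for the remaining characters it is '1'.
Character 1 (derived state '0') is unique to Species U (autapomorphy; uninformative for grouping).
Character 2 (derived state '1') is shared by Species C and Species U — a synapomorphy uniting that clade.
Character 3: derived state '1' in Species C, Species N, Species T, and Species U only — synapomorphy for {Species C, Species N, Species T, Species U}.
Character 4: derived state '1' in Species C, Species N, and Species U only — synapomorphy for {Species C, Species N, Species U}.
All ingroup taxa share the derived state '0' for Character 5; it defines the ingroup but does not resolve relationships within it.
Character 6: derived state '0' in Species R only — an autapomorphy, so it tells us nothing about relationships among taxa.
Most parsimonious ingroup topology: ((((Species U,Species C),Species N),Species T),Species R).
The clade {Species C, Species N, Species T, Species U} is supported by Character 3: its derived state '1' occurs in exactly those taxa and in no other taxon (including the outgroup).

Character 3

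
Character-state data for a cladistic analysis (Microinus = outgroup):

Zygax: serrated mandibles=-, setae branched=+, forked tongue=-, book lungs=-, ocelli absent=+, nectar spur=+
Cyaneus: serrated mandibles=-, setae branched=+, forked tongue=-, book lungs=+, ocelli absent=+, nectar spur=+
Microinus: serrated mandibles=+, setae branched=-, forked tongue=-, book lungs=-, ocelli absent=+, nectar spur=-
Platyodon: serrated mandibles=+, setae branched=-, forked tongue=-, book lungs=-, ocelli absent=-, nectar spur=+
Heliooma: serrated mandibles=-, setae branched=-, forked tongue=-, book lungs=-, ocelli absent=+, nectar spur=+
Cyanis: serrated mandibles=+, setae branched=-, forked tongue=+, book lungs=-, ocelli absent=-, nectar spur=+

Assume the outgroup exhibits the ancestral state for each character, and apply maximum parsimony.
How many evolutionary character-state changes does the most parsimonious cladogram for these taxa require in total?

6

Character polarity is set by the outgroup: the derived state is whichever differs from the outgroup's state, so for serrated mandibles, ocelli absent the derived state is '-', and for the remaining characters it is '+'.
Only Cyaneus, Heliooma, and Zygax show the derived state '-' for serrated mandibles, supporting them as a clade.
setae branched (derived state '+') is shared by Cyaneus and Zygax — a synapomorphy uniting that clade.
forked tongue (derived state '+') is unique to Cyanis (autapomorphy; uninformative for grouping).
book lungs (derived state '+') is unique to Cyaneus (autapomorphy; uninformative for grouping).
ocelli absent (derived state '-') is shared by Cyanis and Platyodon — a synapomorphy uniting that clade.
nectar spur (derived state '+') is shared by all ingroup taxa — unites the whole ingroup.
Most parsimonious ingroup topology: ((Cyanis,Platyodon),((Zygax,Cyaneus),Heliooma)).
Changes per character on this tree: serrated mandibles: 1; setae branched: 1; forked tongue: 1; book lungs: 1; ocelli absent: 1; nectar spur: 1.
Total = 6.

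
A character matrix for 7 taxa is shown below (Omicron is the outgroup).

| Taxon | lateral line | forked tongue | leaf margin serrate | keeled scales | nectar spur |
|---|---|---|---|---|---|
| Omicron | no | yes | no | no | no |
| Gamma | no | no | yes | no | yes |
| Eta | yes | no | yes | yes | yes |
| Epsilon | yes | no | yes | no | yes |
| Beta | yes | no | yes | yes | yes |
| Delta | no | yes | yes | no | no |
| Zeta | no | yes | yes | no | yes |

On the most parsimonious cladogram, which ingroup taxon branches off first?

Delta

Character polarity is set by the outgroup: the derived state is whichever differs from the outgroup's state, so for forked tongue the derived state is 'no', and for the remaining characters it is 'yes'.
Only Beta, Epsilon, and Eta show the derived state 'yes' for lateral line, supporting them as a clade.
Only Beta, Epsilon, Eta, and Gamma show the derived state 'no' for forked tongue, supporting them as a clade.
leaf margin serrate (derived state 'yes') is shared by all ingroup taxa — unites the whole ingroup.
Only Beta and Eta show the derived state 'yes' for keeled scales, supporting them as a clade.
nectar spur: derived state 'yes' in Beta, Epsilon, Eta, Gamma, and Zeta only — synapomorphy for {Beta, Epsilon, Eta, Gamma, Zeta}.
Most parsimonious ingroup topology: (((Gamma,((Eta,Beta),Epsilon)),Zeta),Delta).
Delta is sister to the clade containing all other ingroup taxa, so it is the earliest-diverging (most basal) ingroup lineage.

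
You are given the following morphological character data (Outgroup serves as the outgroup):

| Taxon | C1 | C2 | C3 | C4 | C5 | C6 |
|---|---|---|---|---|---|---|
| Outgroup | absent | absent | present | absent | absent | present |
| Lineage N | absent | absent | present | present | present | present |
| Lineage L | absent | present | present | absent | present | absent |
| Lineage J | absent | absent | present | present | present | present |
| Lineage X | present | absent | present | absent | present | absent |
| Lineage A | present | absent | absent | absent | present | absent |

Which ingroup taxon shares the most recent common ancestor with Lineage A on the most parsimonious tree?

Lineage X

Character polarity is set by the outgroup: the derived state is whichever differs from the outgroup's state, so for C3, C6 the derived state is 'absent', and for the remaining characters it is 'present'.
Only Lineage A and Lineage X show the derived state 'present' for C1, supporting them as a clade.
C2: derived state 'present' in Lineage L only — an autapomorphy, so it tells us nothing about relationships among taxa.
C3: derived state 'absent' in Lineage A only — an autapomorphy, so it tells us nothing about relationships among taxa.
C4 (derived state 'present') is shared by Lineage J and Lineage N — a synapomorphy uniting that clade.
All ingroup taxa share the derived state 'present' for C5; it defines the ingroup but does not resolve relationships within it.
C6: derived state 'absent' in Lineage A, Lineage L, and Lineage X only — synapomorphy for {Lineage A, Lineage L, Lineage X}.
Most parsimonious ingroup topology: ((Lineage N,Lineage J),(Lineage L,(Lineage X,Lineage A))).
Lineage A and Lineage X form a cherry on this tree, so they are sister taxa.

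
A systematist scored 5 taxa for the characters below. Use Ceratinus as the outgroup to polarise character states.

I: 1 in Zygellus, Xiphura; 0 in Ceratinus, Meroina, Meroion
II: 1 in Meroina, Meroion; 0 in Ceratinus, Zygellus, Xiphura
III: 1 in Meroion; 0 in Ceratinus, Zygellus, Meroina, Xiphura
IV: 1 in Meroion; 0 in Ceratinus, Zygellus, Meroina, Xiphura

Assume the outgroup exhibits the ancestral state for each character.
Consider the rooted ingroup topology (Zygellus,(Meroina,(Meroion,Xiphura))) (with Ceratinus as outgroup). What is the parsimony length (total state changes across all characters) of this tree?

6

Map each character onto (Zygellus,(Meroina,(Meroion,Xiphura))) (rooted by Ceratinus) and count the minimum state changes it requires (Fitch parsimony):
I: 2; II: 2; III: 1; IV: 1.
Total tree length = 6.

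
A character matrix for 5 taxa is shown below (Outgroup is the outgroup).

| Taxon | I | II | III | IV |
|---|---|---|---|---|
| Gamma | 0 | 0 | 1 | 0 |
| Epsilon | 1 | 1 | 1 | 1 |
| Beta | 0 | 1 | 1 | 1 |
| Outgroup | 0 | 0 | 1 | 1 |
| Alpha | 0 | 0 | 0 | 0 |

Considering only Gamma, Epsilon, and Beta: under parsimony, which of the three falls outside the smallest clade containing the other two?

Character polarity is set by the outgroup: the derived state is whichever differs from the outgroup's state, so for III, IV the derived state is '0', and for the remaining characters it is '1'.
I (derived state '1') is unique to Epsilon (autapomorphy; uninformative for grouping).
II (derived state '1') is shared by Beta and Epsilon — a synapomorphy uniting that clade.
III: derived state '0' in Alpha only — an autapomorphy, so it tells us nothing about relationships among taxa.
IV (derived state '0') is shared by Alpha and Gamma — a synapomorphy uniting that clade.
Most parsimonious ingroup topology: ((Gamma,Alpha),(Epsilon,Beta)).
Beta and Epsilon share a more recent common ancestor with each other than either does with Gamma, so Gamma is the least closely related of the three.

Gamma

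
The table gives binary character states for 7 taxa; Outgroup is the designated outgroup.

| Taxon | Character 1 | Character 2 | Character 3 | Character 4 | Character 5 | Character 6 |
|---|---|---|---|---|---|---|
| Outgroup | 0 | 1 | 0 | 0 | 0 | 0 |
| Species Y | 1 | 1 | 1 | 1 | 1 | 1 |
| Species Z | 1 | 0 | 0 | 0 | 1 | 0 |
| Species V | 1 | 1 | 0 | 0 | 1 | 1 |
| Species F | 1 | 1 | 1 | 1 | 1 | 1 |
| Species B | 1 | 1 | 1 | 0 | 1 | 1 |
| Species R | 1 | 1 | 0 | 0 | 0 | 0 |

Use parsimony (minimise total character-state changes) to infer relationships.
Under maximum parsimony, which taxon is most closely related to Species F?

Species Y

Character polarity is set by the outgroup: the derived state is whichever differs from the outgroup's state, so for Character 2 the derived state is '0', and for the remaining characters it is '1'.
All ingroup taxa share the derived state '1' for Character 1; it defines the ingroup but does not resolve relationships within it.
Character 2 (derived state '0') is unique to Species Z (autapomorphy; uninformative for grouping).
Character 3: derived state '1' in Species B, Species F, and Species Y only — synapomorphy for {Species B, Species F, Species Y}.
Character 4: derived state '1' in Species F and Species Y only — synapomorphy for {Species F, Species Y}.
Character 5: derived state '1' in Species B, Species F, Species V, Species Y, and Species Z only — synapomorphy for {Species B, Species F, Species V, Species Y, Species Z}.
Only Species B, Species F, Species V, and Species Y show the derived state '1' for Character 6, supporting them as a clade.
Most parsimonious ingroup topology: (((((Species Y,Species F),Species B),Species V),Species Z),Species R).
Species F and Species Y form a cherry on this tree, so they are sister taxa.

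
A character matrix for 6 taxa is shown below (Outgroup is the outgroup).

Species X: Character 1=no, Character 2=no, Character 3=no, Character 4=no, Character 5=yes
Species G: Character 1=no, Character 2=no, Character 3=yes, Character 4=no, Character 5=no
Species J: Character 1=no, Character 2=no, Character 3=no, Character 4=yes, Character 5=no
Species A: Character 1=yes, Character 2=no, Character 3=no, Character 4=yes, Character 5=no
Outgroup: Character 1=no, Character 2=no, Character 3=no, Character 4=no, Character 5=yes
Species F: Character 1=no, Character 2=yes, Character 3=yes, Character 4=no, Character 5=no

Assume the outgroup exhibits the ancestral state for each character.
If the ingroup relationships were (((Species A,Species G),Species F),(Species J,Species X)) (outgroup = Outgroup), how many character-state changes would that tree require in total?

Map each character onto (((Species A,Species G),Species F),(Species J,Species X)) (rooted by Outgroup) and count the minimum state changes it requires (Fitch parsimony):
Character 1: 1; Character 2: 1; Character 3: 2; Character 4: 2; Character 5: 2.
Total tree length = 8.

8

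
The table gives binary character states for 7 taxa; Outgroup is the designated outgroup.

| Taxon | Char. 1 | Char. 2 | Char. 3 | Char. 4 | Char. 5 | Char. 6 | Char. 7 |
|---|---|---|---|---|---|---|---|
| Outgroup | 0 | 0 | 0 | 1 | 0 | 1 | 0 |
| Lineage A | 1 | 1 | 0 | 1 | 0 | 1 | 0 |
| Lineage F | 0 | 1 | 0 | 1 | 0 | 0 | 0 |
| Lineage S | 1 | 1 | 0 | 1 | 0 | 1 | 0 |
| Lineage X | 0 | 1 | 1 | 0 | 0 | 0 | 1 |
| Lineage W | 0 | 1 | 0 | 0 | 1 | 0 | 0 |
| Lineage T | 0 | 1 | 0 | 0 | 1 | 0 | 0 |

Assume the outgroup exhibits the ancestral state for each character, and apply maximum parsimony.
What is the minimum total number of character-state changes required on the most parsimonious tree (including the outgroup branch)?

7

Character polarity is set by the outgroup: the derived state is whichever differs from the outgroup's state, so for Char. 4, Char. 6 the derived state is '0', and for the remaining characters it is '1'.
Only Lineage A and Lineage S show the derived state '1' for Char. 1, supporting them as a clade.
All ingroup taxa share the derived state '1' for Char. 2; it defines the ingroup but does not resolve relationships within it.
Char. 3: derived state '1' in Lineage X only — an autapomorphy, so it tells us nothing about relationships among taxa.
Char. 4: derived state '0' in Lineage T, Lineage W, and Lineage X only — synapomorphy for {Lineage T, Lineage W, Lineage X}.
Char. 5 (derived state '1') is shared by Lineage T and Lineage W — a synapomorphy uniting that clade.
Char. 6: derived state '0' in Lineage F, Lineage T, Lineage W, and Lineage X only — synapomorphy for {Lineage F, Lineage T, Lineage W, Lineage X}.
Char. 7 (derived state '1') is unique to Lineage X (autapomorphy; uninformative for grouping).
Most parsimonious ingroup topology: ((Lineage A,Lineage S),(Lineage F,(Lineage X,(Lineage W,Lineage T)))).
Changes per character on this tree: Char. 1: 1; Char. 2: 1; Char. 3: 1; Char. 4: 1; Char. 5: 1; Char. 6: 1; Char. 7: 1.
Total = 7.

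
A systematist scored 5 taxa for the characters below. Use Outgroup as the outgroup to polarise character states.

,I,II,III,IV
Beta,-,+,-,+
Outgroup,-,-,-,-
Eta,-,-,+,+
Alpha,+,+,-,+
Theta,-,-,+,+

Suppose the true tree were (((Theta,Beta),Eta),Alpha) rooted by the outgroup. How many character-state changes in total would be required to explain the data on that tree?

Map each character onto (((Theta,Beta),Eta),Alpha) (rooted by Outgroup) and count the minimum state changes it requires (Fitch parsimony):
I: 1; II: 2; III: 2; IV: 1.
Total tree length = 6.

6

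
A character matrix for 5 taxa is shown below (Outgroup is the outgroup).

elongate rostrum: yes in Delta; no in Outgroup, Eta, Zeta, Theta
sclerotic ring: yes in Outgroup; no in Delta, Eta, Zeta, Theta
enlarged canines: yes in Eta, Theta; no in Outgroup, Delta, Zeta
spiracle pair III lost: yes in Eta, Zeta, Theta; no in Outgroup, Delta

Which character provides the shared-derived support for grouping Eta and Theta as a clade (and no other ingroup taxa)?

enlarged canines

Character polarity is set by the outgroup: the derived state is whichever differs from the outgroup's state, so for sclerotic ring the derived state is 'no', and for the remaining characters it is 'yes'.
elongate rostrum (derived state 'yes') is unique to Delta (autapomorphy; uninformative for grouping).
All ingroup taxa share the derived state 'no' for sclerotic ring; it defines the ingroup but does not resolve relationships within it.
Only Eta and Theta show the derived state 'yes' for enlarged canines, supporting them as a clade.
spiracle pair III lost: derived state 'yes' in Eta, Theta, and Zeta only — synapomorphy for {Eta, Theta, Zeta}.
Most parsimonious ingroup topology: (Delta,((Eta,Theta),Zeta)).
The clade {Eta, Theta} is supported by enlarged canines: its derived state 'yes' occurs in exactly those taxa and in no other taxon (including the outgroup).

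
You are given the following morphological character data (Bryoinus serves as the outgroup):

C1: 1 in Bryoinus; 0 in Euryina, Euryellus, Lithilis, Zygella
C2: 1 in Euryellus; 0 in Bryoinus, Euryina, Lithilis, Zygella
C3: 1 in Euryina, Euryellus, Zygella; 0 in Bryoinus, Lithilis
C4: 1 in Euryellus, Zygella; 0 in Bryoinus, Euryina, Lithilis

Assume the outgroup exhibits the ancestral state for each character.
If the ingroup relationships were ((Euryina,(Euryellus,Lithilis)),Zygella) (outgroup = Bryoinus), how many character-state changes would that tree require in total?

6

Map each character onto ((Euryina,(Euryellus,Lithilis)),Zygella) (rooted by Bryoinus) and count the minimum state changes it requires (Fitch parsimony):
C1: 1; C2: 1; C3: 2; C4: 2.
Total tree length = 6.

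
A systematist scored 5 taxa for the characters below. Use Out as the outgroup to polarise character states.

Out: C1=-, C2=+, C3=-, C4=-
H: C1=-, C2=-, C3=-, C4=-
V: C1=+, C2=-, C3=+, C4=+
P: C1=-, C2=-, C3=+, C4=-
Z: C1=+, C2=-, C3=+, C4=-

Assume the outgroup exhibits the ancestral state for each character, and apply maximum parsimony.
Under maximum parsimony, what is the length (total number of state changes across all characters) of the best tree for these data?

4

Character polarity is set by the outgroup: the derived state is whichever differs from the outgroup's state, so for C2 the derived state is '-', and for the remaining characters it is '+'.
C1: derived state '+' in V and Z only — synapomorphy for {V, Z}.
All ingroup taxa share the derived state '-' for C2; it defines the ingroup but does not resolve relationships within it.
Only P, V, and Z show the derived state '+' for C3, supporting them as a clade.
C4: derived state '+' in V only — an autapomorphy, so it tells us nothing about relationships among taxa.
Most parsimonious ingroup topology: (H,((V,Z),P)).
Changes per character on this tree: C1: 1; C2: 1; C3: 1; C4: 1.
Total = 4.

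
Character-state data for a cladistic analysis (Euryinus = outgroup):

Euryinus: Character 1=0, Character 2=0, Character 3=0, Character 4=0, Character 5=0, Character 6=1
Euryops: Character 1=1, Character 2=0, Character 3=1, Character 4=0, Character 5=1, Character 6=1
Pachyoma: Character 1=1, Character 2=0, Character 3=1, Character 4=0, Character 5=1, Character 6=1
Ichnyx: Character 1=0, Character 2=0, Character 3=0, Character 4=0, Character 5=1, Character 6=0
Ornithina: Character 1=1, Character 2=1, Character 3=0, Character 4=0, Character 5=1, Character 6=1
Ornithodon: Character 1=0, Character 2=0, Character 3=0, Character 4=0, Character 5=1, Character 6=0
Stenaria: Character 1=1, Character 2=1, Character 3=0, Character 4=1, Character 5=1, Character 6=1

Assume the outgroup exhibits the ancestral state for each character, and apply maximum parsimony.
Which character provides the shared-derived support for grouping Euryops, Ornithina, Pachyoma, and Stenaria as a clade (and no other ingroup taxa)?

Character 1

Character polarity is set by the outgroup: the derived state is whichever differs from the outgroup's state, so for Character 6 the derived state is '0', and for the remaining characters it is '1'.
Character 1 (derived state '1') is shared by Euryops, Ornithina, Pachyoma, and Stenaria — a synapomorphy uniting that clade.
Character 2: derived state '1' in Ornithina and Stenaria only — synapomorphy for {Ornithina, Stenaria}.
Character 3: derived state '1' in Euryops and Pachyoma only — synapomorphy for {Euryops, Pachyoma}.
Character 4: derived state '1' in Stenaria only — an autapomorphy, so it tells us nothing about relationships among taxa.
All ingroup taxa share the derived state '1' for Character 5; it defines the ingroup but does not resolve relationships within it.
Only Ichnyx and Ornithodon show the derived state '0' for Character 6, supporting them as a clade.
Most parsimonious ingroup topology: (((Euryops,Pachyoma),(Ornithina,Stenaria)),(Ichnyx,Ornithodon)).
The clade {Euryops, Ornithina, Pachyoma, Stenaria} is supported by Character 1: its derived state '1' occurs in exactly those taxa and in no other taxon (including the outgroup).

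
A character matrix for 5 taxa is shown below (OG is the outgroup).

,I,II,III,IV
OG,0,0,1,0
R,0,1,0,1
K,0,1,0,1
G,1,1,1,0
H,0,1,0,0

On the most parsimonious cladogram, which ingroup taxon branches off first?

G

Character polarity is set by the outgroup: the derived state is whichever differs from the outgroup's state, so for III the derived state is '0', and for the remaining characters it is '1'.
I: derived state '1' in G only — an autapomorphy, so it tells us nothing about relationships among taxa.
All ingroup taxa share the derived state '1' for II; it defines the ingroup but does not resolve relationships within it.
III: derived state '0' in H, K, and R only — synapomorphy for {H, K, R}.
IV: derived state '1' in K and R only — synapomorphy for {K, R}.
Most parsimonious ingroup topology: (((R,K),H),G).
G is sister to the clade containing all other ingroup taxa, so it is the earliest-diverging (most basal) ingroup lineage.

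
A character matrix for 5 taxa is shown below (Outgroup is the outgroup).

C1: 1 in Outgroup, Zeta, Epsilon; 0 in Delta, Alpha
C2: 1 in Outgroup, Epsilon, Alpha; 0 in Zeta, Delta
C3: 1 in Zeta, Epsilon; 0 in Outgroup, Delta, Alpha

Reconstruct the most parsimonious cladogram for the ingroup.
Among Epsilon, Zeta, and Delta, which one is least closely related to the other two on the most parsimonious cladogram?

Character polarity is set by the outgroup: the derived state is whichever differs from the outgroup's state, so for C1, C2 the derived state is '0', and for the remaining characters it is '1'.
Only Alpha and Delta show the derived state '0' for C1, supporting them as a clade.
C2 (state '0') occurs in Delta and Zeta but conflicts with the nesting implied by the other characters — most parsimoniously interpreted as homoplasy.
C3 (derived state '1') is shared by Epsilon and Zeta — a synapomorphy uniting that clade.
Most parsimonious ingroup topology: ((Zeta,Epsilon),(Delta,Alpha)).
Zeta and Epsilon share a more recent common ancestor with each other than either does with Delta, so Delta is the least closely related of the three.

Delta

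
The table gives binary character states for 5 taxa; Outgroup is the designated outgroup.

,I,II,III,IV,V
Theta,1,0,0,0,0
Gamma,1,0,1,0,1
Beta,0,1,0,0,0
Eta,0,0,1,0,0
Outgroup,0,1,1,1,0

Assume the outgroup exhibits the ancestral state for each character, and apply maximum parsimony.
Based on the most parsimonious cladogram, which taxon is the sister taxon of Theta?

Gamma

Character polarity is set by the outgroup: the derived state is whichever differs from the outgroup's state, so for II, III, IV the derived state is '0', and for the remaining characters it is '1'.
I: derived state '1' in Gamma and Theta only — synapomorphy for {Gamma, Theta}.
Only Eta, Gamma, and Theta show the derived state '0' for II, supporting them as a clade.
III (state '0') occurs in Beta and Theta but conflicts with the nesting implied by the other characters — most parsimoniously interpreted as homoplasy.
IV (derived state '0') is shared by all ingroup taxa — unites the whole ingroup.
V: derived state '1' in Gamma only — an autapomorphy, so it tells us nothing about relationships among taxa.
Most parsimonious ingroup topology: (Beta,((Gamma,Theta),Eta)).
Theta and Gamma form a cherry on this tree, so they are sister taxa.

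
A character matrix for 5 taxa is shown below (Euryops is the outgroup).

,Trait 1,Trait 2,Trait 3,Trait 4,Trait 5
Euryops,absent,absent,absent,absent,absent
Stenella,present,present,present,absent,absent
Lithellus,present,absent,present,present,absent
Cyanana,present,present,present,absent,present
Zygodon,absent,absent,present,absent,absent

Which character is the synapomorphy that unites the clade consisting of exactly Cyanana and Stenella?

Trait 2

The outgroup has state 'absent' for every character, so 'present' is the derived state throughout.
Trait 1: derived state 'present' in Cyanana, Lithellus, and Stenella only — synapomorphy for {Cyanana, Lithellus, Stenella}.
Trait 2: derived state 'present' in Cyanana and Stenella only — synapomorphy for {Cyanana, Stenella}.
All ingroup taxa share the derived state 'present' for Trait 3; it defines the ingroup but does not resolve relationships within it.
Trait 4: derived state 'present' in Lithellus only — an autapomorphy, so it tells us nothing about relationships among taxa.
Trait 5: derived state 'present' in Cyanana only — an autapomorphy, so it tells us nothing about relationships among taxa.
Most parsimonious ingroup topology: (((Cyanana,Stenella),Lithellus),Zygodon).
The clade {Cyanana, Stenella} is supported by Trait 2: its derived state 'present' occurs in exactly those taxa and in no other taxon (including the outgroup).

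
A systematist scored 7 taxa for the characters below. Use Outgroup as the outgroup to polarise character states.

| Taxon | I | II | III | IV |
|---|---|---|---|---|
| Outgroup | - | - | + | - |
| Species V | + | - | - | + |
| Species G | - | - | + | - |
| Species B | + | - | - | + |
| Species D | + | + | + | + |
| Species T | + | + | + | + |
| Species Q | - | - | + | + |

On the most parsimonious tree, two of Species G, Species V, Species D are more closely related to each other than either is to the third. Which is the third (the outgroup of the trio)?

Character polarity is set by the outgroup: the derived state is whichever differs from the outgroup's state, so for III the derived state is '-', and for the remaining characters it is '+'.
I (derived state '+') is shared by Species B, Species D, Species T, and Species V — a synapomorphy uniting that clade.
II: derived state '+' in Species D and Species T only — synapomorphy for {Species D, Species T}.
III (derived state '-') is shared by Species B and Species V — a synapomorphy uniting that clade.
Only Species B, Species D, Species Q, Species T, and Species V show the derived state '+' for IV, supporting them as a clade.
Most parsimonious ingroup topology: ((((Species V,Species B),(Species D,Species T)),Species Q),Species G).
Species D and Species V share a more recent common ancestor with each other than either does with Species G, so Species G is the least closely related of the three.

Species G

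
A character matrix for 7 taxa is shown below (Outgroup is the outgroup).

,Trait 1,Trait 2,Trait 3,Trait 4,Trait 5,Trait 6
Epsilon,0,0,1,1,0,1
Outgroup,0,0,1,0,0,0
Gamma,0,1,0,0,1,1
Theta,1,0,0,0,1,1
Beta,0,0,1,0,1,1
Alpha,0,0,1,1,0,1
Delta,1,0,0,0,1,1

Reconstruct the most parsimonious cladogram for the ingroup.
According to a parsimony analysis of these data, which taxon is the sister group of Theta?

Character polarity is set by the outgroup: the derived state is whichever differs from the outgroup's state, so for Trait 3 the derived state is '0', and for the remaining characters it is '1'.
Trait 1: derived state '1' in Delta and Theta only — synapomorphy for {Delta, Theta}.
Trait 2: derived state '1' in Gamma only — an autapomorphy, so it tells us nothing about relationships among taxa.
Only Delta, Gamma, and Theta show the derived state '0' for Trait 3, supporting them as a clade.
Trait 4: derived state '1' in Alpha and Epsilon only — synapomorphy for {Alpha, Epsilon}.
Trait 5: derived state '1' in Beta, Delta, Gamma, and Theta only — synapomorphy for {Beta, Delta, Gamma, Theta}.
All ingroup taxa share the derived state '1' for Trait 6; it defines the ingroup but does not resolve relationships within it.
Most parsimonious ingroup topology: ((((Delta,Theta),Gamma),Beta),(Alpha,Epsilon)).
Theta and Delta form a cherry on this tree, so they are sister taxa.

Delta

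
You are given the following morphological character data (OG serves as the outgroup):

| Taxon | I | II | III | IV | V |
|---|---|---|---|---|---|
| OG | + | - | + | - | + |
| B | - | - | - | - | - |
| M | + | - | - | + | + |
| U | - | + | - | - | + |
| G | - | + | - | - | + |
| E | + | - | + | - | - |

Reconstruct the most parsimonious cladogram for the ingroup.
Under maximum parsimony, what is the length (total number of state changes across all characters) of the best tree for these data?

6

Character polarity is set by the outgroup: the derived state is whichever differs from the outgroup's state, so for I, III, V the derived state is '-', and for the remaining characters it is '+'.
I (derived state '-') is shared by B, G, and U — a synapomorphy uniting that clade.
Only G and U show the derived state '+' for II, supporting them as a clade.
III (derived state '-') is shared by B, G, M, and U — a synapomorphy uniting that clade.
IV (derived state '+') is unique to M (autapomorphy; uninformative for grouping).
V (state '-') occurs in B and E but conflicts with the nesting implied by the other characters — most parsimoniously interpreted as homoplasy.
Most parsimonious ingroup topology: (((B,(U,G)),M),E).
Changes per character on this tree: I: 1; II: 1; III: 1; IV: 1; V: 2.
Total = 6.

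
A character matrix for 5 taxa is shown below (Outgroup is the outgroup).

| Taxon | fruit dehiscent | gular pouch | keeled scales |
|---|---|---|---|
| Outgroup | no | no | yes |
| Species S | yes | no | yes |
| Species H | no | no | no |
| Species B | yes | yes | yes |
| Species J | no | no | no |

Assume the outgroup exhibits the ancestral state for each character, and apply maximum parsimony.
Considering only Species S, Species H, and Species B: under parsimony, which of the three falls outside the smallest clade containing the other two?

Species H

Character polarity is set by the outgroup: the derived state is whichever differs from the outgroup's state, so for keeled scales the derived state is 'no', and for the remaining characters it is 'yes'.
fruit dehiscent (derived state 'yes') is shared by Species B and Species S — a synapomorphy uniting that clade.
gular pouch: derived state 'yes' in Species B only — an autapomorphy, so it tells us nothing about relationships among taxa.
Only Species H and Species J show the derived state 'no' for keeled scales, supporting them as a clade.
Most parsimonious ingroup topology: ((Species S,Species B),(Species H,Species J)).
Species S and Species B share a more recent common ancestor with each other than either does with Species H, so Species H is the least closely related of the three.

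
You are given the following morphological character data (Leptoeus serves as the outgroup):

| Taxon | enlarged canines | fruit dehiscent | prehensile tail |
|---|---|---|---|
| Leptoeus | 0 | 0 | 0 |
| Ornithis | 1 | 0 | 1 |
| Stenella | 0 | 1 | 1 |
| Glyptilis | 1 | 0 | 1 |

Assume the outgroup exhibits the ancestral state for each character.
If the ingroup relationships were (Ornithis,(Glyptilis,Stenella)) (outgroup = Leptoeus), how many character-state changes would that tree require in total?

Map each character onto (Ornithis,(Glyptilis,Stenella)) (rooted by Leptoeus) and count the minimum state changes it requires (Fitch parsimony):
enlarged canines: 2; fruit dehiscent: 1; prehensile tail: 1.
Total tree length = 4.

4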